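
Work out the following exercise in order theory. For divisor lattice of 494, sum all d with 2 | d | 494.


Interval [2,494] in divisors of 494: [2, 26, 38, 494]
Sum = 560


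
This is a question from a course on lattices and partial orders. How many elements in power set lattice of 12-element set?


Power set = 2^n.
2^12 = 4096


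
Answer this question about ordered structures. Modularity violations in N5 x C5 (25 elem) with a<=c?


Modular law: if a <= c then a v (b ^ c) = (a v b) ^ c.
Check all triples (a,b,c) with a <= c among 25 elements.
  e.g. a=(a,0), b=(c,0), c=(b,0): lhs=(a,0) != rhs=(b,0)
  e.g. a=(a,0), b=(c,1), c=(b,0): lhs=(a,0) != rhs=(b,0)
Total violating triples: 75


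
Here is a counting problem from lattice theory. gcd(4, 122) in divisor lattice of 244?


Meet=gcd.
gcd(4,122)=2


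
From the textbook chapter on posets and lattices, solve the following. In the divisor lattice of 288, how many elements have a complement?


An element a is complemented if some b has a meet b = bottom, a join b = top.
a is complemented iff gcd(a, n/a)=1, i.e. a is a unitary divisor of 288.
Complemented elements: 1, 9, 32, 288
Count: 4


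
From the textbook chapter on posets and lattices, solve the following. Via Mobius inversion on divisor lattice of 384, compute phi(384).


phi(n) = n * prod_{p|n} (1 - 1/p).
Prime divisors of 384: [2, 3]
phi(384) = 384 * (1 - 1/2) * (1 - 1/3)
phi(384) = 128


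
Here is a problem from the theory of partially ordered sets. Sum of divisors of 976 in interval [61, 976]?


Interval [61,976] in divisors of 976: [61, 122, 244, 488, 976]
Sum = 1891


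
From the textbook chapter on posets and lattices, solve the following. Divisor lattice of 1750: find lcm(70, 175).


In a divisor lattice, join = lcm (least common multiple).
gcd(70,175) = 35
lcm(70,175) = 70*175/gcd = 12250/35 = 350


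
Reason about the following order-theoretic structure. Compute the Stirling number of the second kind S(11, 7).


S(n,k) = k*S(n-1,k) + S(n-1,k-1).
S(10,7) = 5880, S(10,6) = 22827
S(11,7) = 7*5880 + 22827 = 41160 + 22827
S(11,7) = 63987


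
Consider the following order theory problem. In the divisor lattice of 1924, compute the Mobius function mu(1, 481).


In a divisor lattice, mu(a,b) = mu(b/a) where mu is the classical Mobius function.
b/a = 481/1 = 481
Prime factorization of 481: primes [13, 37]
481 is squarefree with 2 prime factor(s), so mu(481) = (-1)^2 = 1


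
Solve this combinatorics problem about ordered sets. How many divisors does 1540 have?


Divisors of 1540: [1, 2, 4, 5, 7, 10, 11, 14, 20, 22, 28, 35, 44, 55, 70, 77, 110, 140, 154, 220, 308, 385, 770, 1540]
Count: 24


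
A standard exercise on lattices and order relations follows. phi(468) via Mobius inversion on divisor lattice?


phi(n) = n * prod_{p|n} (1 - 1/p).
Prime divisors of 468: [2, 3, 13]
phi(468) = 468 * (1 - 1/2) * (1 - 1/3) * (1 - 1/13)
phi(468) = 144


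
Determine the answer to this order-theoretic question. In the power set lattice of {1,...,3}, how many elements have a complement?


An element a is complemented if some b has a meet b = bottom, a join b = top.
every subset A has complement S\A, so all elements are complemented.
Complemented elements: {}, {1}, {2}, {3}, {1,2}, {1,3}, ... (2 more)
Count: 8


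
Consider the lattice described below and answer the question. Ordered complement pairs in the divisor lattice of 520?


Complement pair (a,b): a meet b = bottom, a join b = top.
Here: gcd(a,b)=1 and lcm(a,b)=520, i.e. a*b=520 with a,b coprime.
Pairs found: (1,520), (5,104), (8,65), (13,40), ... (4 more)
Total ordered pairs: 8


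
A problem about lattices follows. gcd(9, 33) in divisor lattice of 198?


Meet=gcd.
gcd(9,33)=3


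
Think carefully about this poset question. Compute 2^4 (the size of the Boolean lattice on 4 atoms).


Power set = 2^n.
2^4 = 16


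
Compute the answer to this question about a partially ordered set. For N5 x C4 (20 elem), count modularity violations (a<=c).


Modular law: if a <= c then a v (b ^ c) = (a v b) ^ c.
Check all triples (a,b,c) with a <= c among 20 elements.
  e.g. a=(a,0), b=(c,0), c=(b,0): lhs=(a,0) != rhs=(b,0)
  e.g. a=(a,0), b=(c,1), c=(b,0): lhs=(a,0) != rhs=(b,0)
Total violating triples: 40


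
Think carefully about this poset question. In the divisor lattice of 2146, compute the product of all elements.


Divisors of 2146: [1, 2, 29, 37, 58, 74, 1073, 2146]
Product = n^(d(n)/2) = 2146^(8/2)
Product = 21208935459856


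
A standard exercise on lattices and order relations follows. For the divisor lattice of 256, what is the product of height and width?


Height = length of longest chain minus 1; width = size of largest antichain.
A maximum chain: 1 | 2 | 4 | 8 | 16 | 32 | 64 | 128 | 256  (height 8).
A maximum antichain: {1}  (width 1).
Product = 8 * 1 = 8


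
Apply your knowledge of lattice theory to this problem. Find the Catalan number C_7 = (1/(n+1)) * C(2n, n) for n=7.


C(n) = C(2n, n) / (n+1).
C(14, 7) = 3432
C(7) = 3432 / 8 = 429


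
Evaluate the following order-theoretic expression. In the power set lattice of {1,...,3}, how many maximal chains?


A maximal chain goes from the minimum element to a maximal element via cover relations.
Counting all min-to-max paths in the cover graph.
Total maximal chains: 6


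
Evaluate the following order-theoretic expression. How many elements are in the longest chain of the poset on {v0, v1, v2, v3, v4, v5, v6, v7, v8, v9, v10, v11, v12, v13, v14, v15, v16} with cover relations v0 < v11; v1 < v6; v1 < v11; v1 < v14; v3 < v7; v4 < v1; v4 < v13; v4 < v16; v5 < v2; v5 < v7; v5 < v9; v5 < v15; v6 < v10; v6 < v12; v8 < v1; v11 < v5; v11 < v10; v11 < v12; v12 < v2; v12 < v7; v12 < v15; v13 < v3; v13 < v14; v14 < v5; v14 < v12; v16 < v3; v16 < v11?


A chain is a totally ordered subset; we count the number of elements in a maximum chain.
Compute, for each element x, the size of the longest chain ending at x:
  v0: 1
  v4: 1
  v8: 1
  v13: 2
  v16: 2
  v1: 2
  ...
A maximum chain: v4 < v1 < v11 < v5 < v2
Number of elements in the longest chain: 5


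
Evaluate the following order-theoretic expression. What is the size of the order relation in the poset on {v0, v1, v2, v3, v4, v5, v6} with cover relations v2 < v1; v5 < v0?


The order relation is {(a,b) : a <= b}, reflexive so it includes (a,a).
Examples: (v0,v0), (v1,v1), (v2,v1), (v2,v2), (v3,v3), ...
Total ordered pairs: 9


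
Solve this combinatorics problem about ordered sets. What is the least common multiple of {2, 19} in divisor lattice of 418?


In a divisor lattice, join = lcm (least common multiple).
Compute lcm iteratively: start with first element, then lcm(current, next).
Elements: [2, 19]
lcm(2,19) = 38
Final lcm = 38


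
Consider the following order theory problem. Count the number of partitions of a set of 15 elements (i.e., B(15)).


B(n) = number of set partitions of an n-element set.
B(n) satisfies the recurrence: B(n+1) = sum_k C(n,k)*B(k).
B(15) = 1382958545


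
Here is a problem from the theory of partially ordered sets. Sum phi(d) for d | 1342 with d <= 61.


Divisors of 1342 up to 61: [1, 2, 11, 22, 61]
phi values: [1, 1, 10, 10, 60]
Sum = 82


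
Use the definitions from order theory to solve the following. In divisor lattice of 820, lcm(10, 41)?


Join=lcm.
gcd(10,41)=1
lcm=410


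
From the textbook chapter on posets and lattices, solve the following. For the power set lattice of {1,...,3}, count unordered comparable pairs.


A comparable pair {a,b} has a < b or b < a in the order.
Count unordered pairs where one element is strictly below the other.
Examples: {{},{1}}, {{},{2}}, {{},{3}}, {{},{1,2}}, ...
Total comparable pairs: 19


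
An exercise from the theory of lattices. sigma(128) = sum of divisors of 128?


sigma(n) = sum of divisors.
Divisors of 128: [1, 2, 4, 8, 16, 32, 64, 128]
Sum = 255


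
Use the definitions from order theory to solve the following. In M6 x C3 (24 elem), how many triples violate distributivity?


Distributive law: a ^ (b v c) = (a ^ b) v (a ^ c).
Check all 24^3 = 13824 ordered triples (a,b,c).
  e.g. a=(a1,0), b=(a2,0), c=(a3,0): lhs=(a1,0) != rhs=(0,0)
  e.g. a=(a1,0), b=(a2,0), c=(a3,1): lhs=(a1,0) != rhs=(0,0)
Total violating triples: 3240


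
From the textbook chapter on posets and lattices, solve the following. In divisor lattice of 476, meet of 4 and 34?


In a divisor lattice, meet = gcd (greatest common divisor).
By Euclidean algorithm or factoring: gcd(4,34) = 2


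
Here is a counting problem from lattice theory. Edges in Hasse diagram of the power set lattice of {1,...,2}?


A cover relation a -< b holds when a < b with no c strictly between.
Cover relations:
  {} -< {1}
  {} -< {2}
  {1} -< {1,2}
  {2} -< {1,2}
Total: 4


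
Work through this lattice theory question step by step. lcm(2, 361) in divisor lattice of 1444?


Join=lcm.
gcd(2,361)=1
lcm=722


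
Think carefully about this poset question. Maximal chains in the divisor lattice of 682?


A maximal chain goes from the minimum element to a maximal element via cover relations.
Counting all min-to-max paths in the cover graph.
Total maximal chains: 6


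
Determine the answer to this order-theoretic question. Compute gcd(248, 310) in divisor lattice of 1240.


In a divisor lattice, meet = gcd (greatest common divisor).
By Euclidean algorithm or factoring: gcd(248,310) = 62


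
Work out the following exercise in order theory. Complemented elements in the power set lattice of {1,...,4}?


An element a is complemented if some b has a meet b = bottom, a join b = top.
every subset A has complement S\A, so all elements are complemented.
Complemented elements: {}, {1}, {2}, {3}, {4}, {1,2}, ... (10 more)
Count: 16


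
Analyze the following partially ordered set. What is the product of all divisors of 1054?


Divisors of 1054: [1, 2, 17, 31, 34, 62, 527, 1054]
Product = n^(d(n)/2) = 1054^(8/2)
Product = 1234134359056


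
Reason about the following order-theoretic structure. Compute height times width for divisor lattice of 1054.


Height = length of longest chain minus 1; width = size of largest antichain.
A maximum chain: 1 | 31 | 527 | 1054  (height 3).
A maximum antichain: {2, 17, 31}  (width 3).
Product = 3 * 3 = 9


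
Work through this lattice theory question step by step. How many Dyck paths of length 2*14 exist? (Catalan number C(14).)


C(n) = C(2n, n) / (n+1).
C(28, 14) = 40116600
C(14) = 40116600 / 15 = 2674440


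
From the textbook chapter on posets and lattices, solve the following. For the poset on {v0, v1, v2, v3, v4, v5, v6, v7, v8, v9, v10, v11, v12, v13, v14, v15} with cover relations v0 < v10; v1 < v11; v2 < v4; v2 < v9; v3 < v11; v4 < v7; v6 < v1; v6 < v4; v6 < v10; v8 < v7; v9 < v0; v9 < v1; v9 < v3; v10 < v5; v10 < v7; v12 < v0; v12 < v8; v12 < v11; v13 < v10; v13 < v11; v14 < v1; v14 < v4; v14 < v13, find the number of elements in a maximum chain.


A chain is a totally ordered subset; we count the number of elements in a maximum chain.
Compute, for each element x, the size of the longest chain ending at x:
  v2: 1
  v6: 1
  v12: 1
  v14: 1
  v15: 1
  v8: 2
  ...
A maximum chain: v2 < v9 < v0 < v10 < v5
Number of elements in the longest chain: 5


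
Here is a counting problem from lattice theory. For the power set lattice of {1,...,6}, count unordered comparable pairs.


A comparable pair {a,b} has a < b or b < a in the order.
Count unordered pairs where one element is strictly below the other.
Examples: {{},{1}}, {{},{2}}, {{},{3}}, {{},{4}}, ...
Total comparable pairs: 665


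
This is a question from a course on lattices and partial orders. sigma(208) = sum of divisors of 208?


sigma(n) = sum of divisors.
Divisors of 208: [1, 2, 4, 8, 13, 16, 26, 52, 104, 208]
Sum = 434


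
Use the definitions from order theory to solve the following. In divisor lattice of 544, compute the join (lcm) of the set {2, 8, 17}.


In a divisor lattice, join = lcm (least common multiple).
Compute lcm iteratively: start with first element, then lcm(current, next).
Elements: [2, 8, 17]
lcm(2,8) = 8
lcm(8,17) = 136
Final lcm = 136


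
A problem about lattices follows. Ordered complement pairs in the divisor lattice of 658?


Complement pair (a,b): a meet b = bottom, a join b = top.
Here: gcd(a,b)=1 and lcm(a,b)=658, i.e. a*b=658 with a,b coprime.
Pairs found: (1,658), (2,329), (7,94), (14,47), ... (4 more)
Total ordered pairs: 8


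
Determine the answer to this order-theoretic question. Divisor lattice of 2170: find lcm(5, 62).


In a divisor lattice, join = lcm (least common multiple).
gcd(5,62) = 1
lcm(5,62) = 5*62/gcd = 310/1 = 310


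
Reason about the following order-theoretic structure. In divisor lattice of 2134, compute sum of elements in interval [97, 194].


Interval [97,194] in divisors of 2134: [97, 194]
Sum = 291


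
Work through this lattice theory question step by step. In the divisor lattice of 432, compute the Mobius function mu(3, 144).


In a divisor lattice, mu(a,b) = mu(b/a) where mu is the classical Mobius function.
b/a = 144/3 = 48
Prime factorization of 48: primes [2, 3]
48 is not squarefree, so mu(48) = 0


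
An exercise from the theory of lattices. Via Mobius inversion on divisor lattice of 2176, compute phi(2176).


phi(n) = n * prod_{p|n} (1 - 1/p).
Prime divisors of 2176: [2, 17]
phi(2176) = 2176 * (1 - 1/2) * (1 - 1/17)
phi(2176) = 1024


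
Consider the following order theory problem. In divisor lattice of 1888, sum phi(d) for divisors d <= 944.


Divisors of 1888 up to 944: [1, 2, 4, 8, 16, 32, 59, 118, 236, 472, 944]
phi values: [1, 1, 2, 4, 8, 16, 58, 58, 116, 232, 464]
Sum = 960


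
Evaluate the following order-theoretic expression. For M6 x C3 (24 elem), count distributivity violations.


Distributive law: a ^ (b v c) = (a ^ b) v (a ^ c).
Check all 24^3 = 13824 ordered triples (a,b,c).
  e.g. a=(a1,0), b=(a2,0), c=(a3,0): lhs=(a1,0) != rhs=(0,0)
  e.g. a=(a1,0), b=(a2,0), c=(a3,1): lhs=(a1,0) != rhs=(0,0)
Total violating triples: 3240


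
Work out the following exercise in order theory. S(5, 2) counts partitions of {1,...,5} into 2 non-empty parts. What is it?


S(n,k) = k*S(n-1,k) + S(n-1,k-1).
S(4,2) = 7, S(4,1) = 1
S(5,2) = 2*7 + 1 = 14 + 1
S(5,2) = 15


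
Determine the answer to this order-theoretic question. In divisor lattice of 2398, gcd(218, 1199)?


Meet=gcd.
gcd(218,1199)=109


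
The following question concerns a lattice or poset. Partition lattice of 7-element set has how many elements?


B(n) = number of set partitions of an n-element set.
B(n) satisfies the recurrence: B(n+1) = sum_k C(n,k)*B(k).
B(7) = 877


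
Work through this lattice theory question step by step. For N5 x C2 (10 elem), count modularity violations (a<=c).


Modular law: if a <= c then a v (b ^ c) = (a v b) ^ c.
Check all triples (a,b,c) with a <= c among 10 elements.
  e.g. a=(a,0), b=(c,0), c=(b,0): lhs=(a,0) != rhs=(b,0)
  e.g. a=(a,0), b=(c,1), c=(b,0): lhs=(a,0) != rhs=(b,0)
Total violating triples: 6


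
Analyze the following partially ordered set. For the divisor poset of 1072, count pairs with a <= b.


The order relation is {(a,b) : a <= b}, reflexive so it includes (a,a).
Examples: (1,1), (1,1072), (1,134), (1,16), (1,2), ...
Total ordered pairs: 45


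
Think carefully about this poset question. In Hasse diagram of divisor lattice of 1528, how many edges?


A cover relation a -< b holds when a < b with no c strictly between.
Cover relations:
  1 -< 2
  1 -< 191
  2 -< 4
  2 -< 382
  4 -< 8
  4 -< 764
  8 -< 1528
  191 -< 382
  ...2 more
Total: 10


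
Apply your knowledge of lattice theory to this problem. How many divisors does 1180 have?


Divisors of 1180: [1, 2, 4, 5, 10, 20, 59, 118, 236, 295, 590, 1180]
Count: 12


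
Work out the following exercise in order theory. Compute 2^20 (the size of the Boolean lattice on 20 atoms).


Power set = 2^n.
2^20 = 1048576


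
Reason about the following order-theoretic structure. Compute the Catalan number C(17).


C(n) = C(2n, n) / (n+1).
C(34, 17) = 2333606220
C(17) = 2333606220 / 18 = 129644790


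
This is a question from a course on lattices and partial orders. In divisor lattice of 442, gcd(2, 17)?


Meet=gcd.
gcd(2,17)=1


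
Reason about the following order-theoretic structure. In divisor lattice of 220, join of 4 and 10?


In a divisor lattice, join = lcm (least common multiple).
gcd(4,10) = 2
lcm(4,10) = 4*10/gcd = 40/2 = 20


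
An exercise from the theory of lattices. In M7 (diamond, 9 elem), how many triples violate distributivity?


Distributive law: a ^ (b v c) = (a ^ b) v (a ^ c).
Check all 9^3 = 729 ordered triples (a,b,c).
  e.g. a=a1, b=a2, c=a3: lhs=a1 != rhs=0
  e.g. a=a1, b=a2, c=a4: lhs=a1 != rhs=0
Total violating triples: 210


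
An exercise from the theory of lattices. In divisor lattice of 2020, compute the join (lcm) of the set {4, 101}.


In a divisor lattice, join = lcm (least common multiple).
Compute lcm iteratively: start with first element, then lcm(current, next).
Elements: [4, 101]
lcm(4,101) = 404
Final lcm = 404


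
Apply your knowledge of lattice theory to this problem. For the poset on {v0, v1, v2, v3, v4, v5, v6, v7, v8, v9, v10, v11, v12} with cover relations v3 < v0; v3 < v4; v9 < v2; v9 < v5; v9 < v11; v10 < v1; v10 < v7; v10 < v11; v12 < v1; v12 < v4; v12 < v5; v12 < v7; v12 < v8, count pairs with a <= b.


The order relation is {(a,b) : a <= b}, reflexive so it includes (a,a).
Examples: (v0,v0), (v1,v1), (v10,v1), (v10,v10), (v10,v11), ...
Total ordered pairs: 26


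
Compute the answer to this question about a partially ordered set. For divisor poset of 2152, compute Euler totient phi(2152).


phi(n) = n * prod_{p|n} (1 - 1/p).
Prime divisors of 2152: [2, 269]
phi(2152) = 2152 * (1 - 1/2) * (1 - 1/269)
phi(2152) = 1072


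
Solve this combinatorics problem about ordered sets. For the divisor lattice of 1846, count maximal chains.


A maximal chain goes from the minimum element to a maximal element via cover relations.
Counting all min-to-max paths in the cover graph.
Total maximal chains: 6


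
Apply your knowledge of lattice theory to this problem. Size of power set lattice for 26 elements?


Power set = 2^n.
2^26 = 67108864


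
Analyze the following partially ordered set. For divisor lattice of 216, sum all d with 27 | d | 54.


Interval [27,54] in divisors of 216: [27, 54]
Sum = 81


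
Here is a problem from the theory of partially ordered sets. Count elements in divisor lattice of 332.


Divisors of 332: [1, 2, 4, 83, 166, 332]
Count: 6


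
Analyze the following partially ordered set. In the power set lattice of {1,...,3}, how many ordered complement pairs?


Complement pair (a,b): a meet b = bottom, a join b = top.
Here: A intersect B = {} and A union B = {1,...,3}.
Pairs found: ({},{1,2,3}), ({1},{2,3}), ({2},{1,3}), ({3},{1,2}), ... (4 more)
Total ordered pairs: 8


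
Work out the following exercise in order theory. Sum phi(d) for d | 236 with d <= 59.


Divisors of 236 up to 59: [1, 2, 4, 59]
phi values: [1, 1, 2, 58]
Sum = 62


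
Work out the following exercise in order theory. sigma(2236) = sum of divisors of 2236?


sigma(n) = sum of divisors.
Divisors of 2236: [1, 2, 4, 13, 26, 43, 52, 86, 172, 559, 1118, 2236]
Sum = 4312


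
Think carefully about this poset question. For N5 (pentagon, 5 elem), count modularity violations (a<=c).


Modular law: if a <= c then a v (b ^ c) = (a v b) ^ c.
Check all triples (a,b,c) with a <= c among 5 elements.
  e.g. a=a, b=c, c=b: lhs=a != rhs=b
Total violating triples: 1


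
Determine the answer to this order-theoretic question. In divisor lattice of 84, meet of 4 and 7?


In a divisor lattice, meet = gcd (greatest common divisor).
By Euclidean algorithm or factoring: gcd(4,7) = 1


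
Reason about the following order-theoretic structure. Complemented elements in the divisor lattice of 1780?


An element a is complemented if some b has a meet b = bottom, a join b = top.
a is complemented iff gcd(a, n/a)=1, i.e. a is a unitary divisor of 1780.
Complemented elements: 1, 4, 5, 20, 89, 356, ... (2 more)
Count: 8


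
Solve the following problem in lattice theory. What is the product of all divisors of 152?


Divisors of 152: [1, 2, 4, 8, 19, 38, 76, 152]
Product = n^(d(n)/2) = 152^(8/2)
Product = 533794816


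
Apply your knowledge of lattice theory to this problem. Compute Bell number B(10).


B(n) = number of set partitions of an n-element set.
B(n) satisfies the recurrence: B(n+1) = sum_k C(n,k)*B(k).
B(10) = 115975


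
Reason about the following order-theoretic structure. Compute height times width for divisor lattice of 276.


Height = length of longest chain minus 1; width = size of largest antichain.
A maximum chain: 1 | 23 | 69 | 138 | 276  (height 4).
A maximum antichain: {4, 6, 46, 69}  (width 4).
Product = 4 * 4 = 16


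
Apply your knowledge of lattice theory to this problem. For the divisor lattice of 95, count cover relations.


A cover relation a -< b holds when a < b with no c strictly between.
Cover relations:
  1 -< 5
  1 -< 19
  5 -< 95
  19 -< 95
Total: 4


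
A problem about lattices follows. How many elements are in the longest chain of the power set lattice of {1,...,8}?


A chain is a totally ordered subset; we count the number of elements in a maximum chain.
Compute, for each element x, the size of the longest chain ending at x:
  {}: 1
  {1}: 2
  {2}: 2
  {3}: 2
  {4}: 2
  {5}: 2
  ...
A maximum chain: {} < {1} < {1,2} < {1,2,3} < {1,2,3,4} < {1,2,3,4,5} < {1,2,3,4,5,6} < {1,2,3,4,5,6,7} < {1,2,3,4,5,6,7,8}
Number of elements in the longest chain: 9


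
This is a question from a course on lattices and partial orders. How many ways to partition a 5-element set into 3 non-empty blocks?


S(n,k) = k*S(n-1,k) + S(n-1,k-1).
S(4,3) = 6, S(4,2) = 7
S(5,3) = 3*6 + 7 = 18 + 7
S(5,3) = 25


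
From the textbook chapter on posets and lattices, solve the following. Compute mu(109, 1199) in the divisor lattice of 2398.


In a divisor lattice, mu(a,b) = mu(b/a) where mu is the classical Mobius function.
b/a = 1199/109 = 11
Prime factorization of 11: primes [11]
11 is squarefree with 1 prime factor(s), so mu(11) = (-1)^1 = -1


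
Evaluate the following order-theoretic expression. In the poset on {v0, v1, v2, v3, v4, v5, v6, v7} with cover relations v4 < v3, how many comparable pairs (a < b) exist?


A comparable pair {a,b} has a < b or b < a in the order.
Count unordered pairs where one element is strictly below the other.
Examples: {v3,v4}
Total comparable pairs: 1


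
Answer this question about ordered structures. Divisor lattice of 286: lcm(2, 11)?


Join=lcm.
gcd(2,11)=1
lcm=22


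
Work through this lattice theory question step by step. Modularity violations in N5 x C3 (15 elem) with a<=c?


Modular law: if a <= c then a v (b ^ c) = (a v b) ^ c.
Check all triples (a,b,c) with a <= c among 15 elements.
  e.g. a=(a,0), b=(c,0), c=(b,0): lhs=(a,0) != rhs=(b,0)
  e.g. a=(a,0), b=(c,1), c=(b,0): lhs=(a,0) != rhs=(b,0)
Total violating triples: 18


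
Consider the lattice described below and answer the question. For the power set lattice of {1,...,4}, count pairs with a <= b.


The order relation is {(a,b) : a <= b}, reflexive so it includes (a,a).
Examples: ({},{}), ({},{1,2}), ({},{1,2,3}), ({},{1,2,3,4}), ({},{1,2,4}), ...
Total ordered pairs: 81


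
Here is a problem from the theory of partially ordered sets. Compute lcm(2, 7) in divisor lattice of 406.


In a divisor lattice, join = lcm (least common multiple).
gcd(2,7) = 1
lcm(2,7) = 2*7/gcd = 14/1 = 14


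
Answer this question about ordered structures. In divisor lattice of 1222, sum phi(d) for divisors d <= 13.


Divisors of 1222 up to 13: [1, 2, 13]
phi values: [1, 1, 12]
Sum = 14


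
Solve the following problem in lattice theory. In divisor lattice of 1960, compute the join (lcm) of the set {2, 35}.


In a divisor lattice, join = lcm (least common multiple).
Compute lcm iteratively: start with first element, then lcm(current, next).
Elements: [2, 35]
lcm(2,35) = 70
Final lcm = 70


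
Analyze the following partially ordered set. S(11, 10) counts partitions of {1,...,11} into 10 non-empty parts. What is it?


S(n,k) = k*S(n-1,k) + S(n-1,k-1).
S(10,10) = 1, S(10,9) = 45
S(11,10) = 10*1 + 45 = 10 + 45
S(11,10) = 55


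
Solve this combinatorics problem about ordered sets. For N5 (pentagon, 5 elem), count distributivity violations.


Distributive law: a ^ (b v c) = (a ^ b) v (a ^ c).
Check all 5^3 = 125 ordered triples (a,b,c).
  e.g. a=b, b=a, c=c: lhs=b != rhs=a
  e.g. a=b, b=c, c=a: lhs=b != rhs=a
Total violating triples: 2


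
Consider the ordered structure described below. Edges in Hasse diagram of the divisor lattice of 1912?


A cover relation a -< b holds when a < b with no c strictly between.
Cover relations:
  1 -< 2
  1 -< 239
  2 -< 4
  2 -< 478
  4 -< 8
  4 -< 956
  8 -< 1912
  239 -< 478
  ...2 more
Total: 10


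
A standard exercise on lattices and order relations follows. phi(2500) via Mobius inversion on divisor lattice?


phi(n) = n * prod_{p|n} (1 - 1/p).
Prime divisors of 2500: [2, 5]
phi(2500) = 2500 * (1 - 1/2) * (1 - 1/5)
phi(2500) = 1000


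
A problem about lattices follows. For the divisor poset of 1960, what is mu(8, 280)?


In a divisor lattice, mu(a,b) = mu(b/a) where mu is the classical Mobius function.
b/a = 280/8 = 35
Prime factorization of 35: primes [5, 7]
35 is squarefree with 2 prime factor(s), so mu(35) = (-1)^2 = 1


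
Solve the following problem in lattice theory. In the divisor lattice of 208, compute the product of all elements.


Divisors of 208: [1, 2, 4, 8, 13, 16, 26, 52, 104, 208]
Product = n^(d(n)/2) = 208^(10/2)
Product = 389328928768


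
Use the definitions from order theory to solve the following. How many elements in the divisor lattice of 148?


Divisors of 148: [1, 2, 4, 37, 74, 148]
Count: 6


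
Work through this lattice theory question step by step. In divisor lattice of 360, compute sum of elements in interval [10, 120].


Interval [10,120] in divisors of 360: [10, 20, 30, 40, 60, 120]
Sum = 280


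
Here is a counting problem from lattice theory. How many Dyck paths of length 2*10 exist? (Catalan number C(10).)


C(n) = C(2n, n) / (n+1).
C(20, 10) = 184756
C(10) = 184756 / 11 = 16796


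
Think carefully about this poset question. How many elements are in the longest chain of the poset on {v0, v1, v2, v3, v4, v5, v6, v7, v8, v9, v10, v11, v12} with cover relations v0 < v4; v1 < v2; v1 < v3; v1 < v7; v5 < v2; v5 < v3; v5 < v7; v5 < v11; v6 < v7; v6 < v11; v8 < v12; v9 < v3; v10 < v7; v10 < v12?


A chain is a totally ordered subset; we count the number of elements in a maximum chain.
Compute, for each element x, the size of the longest chain ending at x:
  v0: 1
  v1: 1
  v5: 1
  v6: 1
  v8: 1
  v9: 1
  ...
A maximum chain: v1 < v2
Number of elements in the longest chain: 2


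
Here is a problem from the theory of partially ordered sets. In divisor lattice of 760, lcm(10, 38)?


Join=lcm.
gcd(10,38)=2
lcm=190


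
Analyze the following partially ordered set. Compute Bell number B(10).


B(n) = number of set partitions of an n-element set.
B(n) satisfies the recurrence: B(n+1) = sum_k C(n,k)*B(k).
B(10) = 115975


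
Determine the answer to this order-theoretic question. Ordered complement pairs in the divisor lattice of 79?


Complement pair (a,b): a meet b = bottom, a join b = top.
Here: gcd(a,b)=1 and lcm(a,b)=79, i.e. a*b=79 with a,b coprime.
Pairs found: (1,79), (79,1)
Total ordered pairs: 2


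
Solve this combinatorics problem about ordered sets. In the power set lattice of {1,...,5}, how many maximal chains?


A maximal chain goes from the minimum element to a maximal element via cover relations.
Counting all min-to-max paths in the cover graph.
Total maximal chains: 120


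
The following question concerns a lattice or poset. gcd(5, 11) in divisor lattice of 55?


Meet=gcd.
gcd(5,11)=1


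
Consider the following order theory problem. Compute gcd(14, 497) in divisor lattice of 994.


In a divisor lattice, meet = gcd (greatest common divisor).
By Euclidean algorithm or factoring: gcd(14,497) = 7


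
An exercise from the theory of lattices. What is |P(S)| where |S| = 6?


Power set = 2^n.
2^6 = 64


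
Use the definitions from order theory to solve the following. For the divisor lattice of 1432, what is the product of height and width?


Height = length of longest chain minus 1; width = size of largest antichain.
A maximum chain: 1 | 179 | 358 | 716 | 1432  (height 4).
A maximum antichain: {2, 179}  (width 2).
Product = 4 * 2 = 8


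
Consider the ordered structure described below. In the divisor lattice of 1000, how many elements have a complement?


An element a is complemented if some b has a meet b = bottom, a join b = top.
a is complemented iff gcd(a, n/a)=1, i.e. a is a unitary divisor of 1000.
Complemented elements: 1, 8, 125, 1000
Count: 4


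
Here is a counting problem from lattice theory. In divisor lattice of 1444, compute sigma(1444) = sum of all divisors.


sigma(n) = sum of divisors.
Divisors of 1444: [1, 2, 4, 19, 38, 76, 361, 722, 1444]
Sum = 2667


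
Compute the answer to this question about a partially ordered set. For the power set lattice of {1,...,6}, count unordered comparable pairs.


A comparable pair {a,b} has a < b or b < a in the order.
Count unordered pairs where one element is strictly below the other.
Examples: {{},{1}}, {{},{2}}, {{},{3}}, {{},{4}}, ...
Total comparable pairs: 665


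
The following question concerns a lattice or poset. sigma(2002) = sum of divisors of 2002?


sigma(n) = sum of divisors.
Divisors of 2002: [1, 2, 7, 11, 13, 14, 22, 26, 77, 91, 143, 154, 182, 286, 1001, 2002]
Sum = 4032


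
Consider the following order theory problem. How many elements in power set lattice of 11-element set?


Power set = 2^n.
2^11 = 2048


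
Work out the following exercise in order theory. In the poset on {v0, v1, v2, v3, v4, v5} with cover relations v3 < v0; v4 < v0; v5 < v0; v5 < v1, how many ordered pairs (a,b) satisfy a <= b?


The order relation is {(a,b) : a <= b}, reflexive so it includes (a,a).
Examples: (v0,v0), (v1,v1), (v2,v2), (v3,v0), (v3,v3), ...
Total ordered pairs: 10


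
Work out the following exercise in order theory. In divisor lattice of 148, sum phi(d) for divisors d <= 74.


Divisors of 148 up to 74: [1, 2, 4, 37, 74]
phi values: [1, 1, 2, 36, 36]
Sum = 76


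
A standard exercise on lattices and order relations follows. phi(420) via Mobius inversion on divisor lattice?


phi(n) = n * prod_{p|n} (1 - 1/p).
Prime divisors of 420: [2, 3, 5, 7]
phi(420) = 420 * (1 - 1/2) * (1 - 1/3) * (1 - 1/5) * (1 - 1/7)
phi(420) = 96


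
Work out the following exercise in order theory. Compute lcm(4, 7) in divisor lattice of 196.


In a divisor lattice, join = lcm (least common multiple).
gcd(4,7) = 1
lcm(4,7) = 4*7/gcd = 28/1 = 28


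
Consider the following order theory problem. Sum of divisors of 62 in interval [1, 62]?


Interval [1,62] in divisors of 62: [1, 2, 31, 62]
Sum = 96


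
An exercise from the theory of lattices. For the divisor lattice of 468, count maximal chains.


A maximal chain goes from the minimum element to a maximal element via cover relations.
Counting all min-to-max paths in the cover graph.
Total maximal chains: 30


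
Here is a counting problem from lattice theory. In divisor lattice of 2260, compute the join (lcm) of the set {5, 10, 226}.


In a divisor lattice, join = lcm (least common multiple).
Compute lcm iteratively: start with first element, then lcm(current, next).
Elements: [5, 10, 226]
lcm(5,10) = 10
lcm(10,226) = 1130
Final lcm = 1130


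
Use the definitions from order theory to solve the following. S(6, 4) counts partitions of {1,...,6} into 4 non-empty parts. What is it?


S(n,k) = k*S(n-1,k) + S(n-1,k-1).
S(5,4) = 10, S(5,3) = 25
S(6,4) = 4*10 + 25 = 40 + 25
S(6,4) = 65


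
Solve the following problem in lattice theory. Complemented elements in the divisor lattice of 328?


An element a is complemented if some b has a meet b = bottom, a join b = top.
a is complemented iff gcd(a, n/a)=1, i.e. a is a unitary divisor of 328.
Complemented elements: 1, 8, 41, 328
Count: 4


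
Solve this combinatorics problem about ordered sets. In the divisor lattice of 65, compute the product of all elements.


Divisors of 65: [1, 5, 13, 65]
Product = n^(d(n)/2) = 65^(4/2)
Product = 4225


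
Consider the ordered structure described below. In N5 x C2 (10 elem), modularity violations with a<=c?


Modular law: if a <= c then a v (b ^ c) = (a v b) ^ c.
Check all triples (a,b,c) with a <= c among 10 elements.
  e.g. a=(a,0), b=(c,0), c=(b,0): lhs=(a,0) != rhs=(b,0)
  e.g. a=(a,0), b=(c,1), c=(b,0): lhs=(a,0) != rhs=(b,0)
Total violating triples: 6


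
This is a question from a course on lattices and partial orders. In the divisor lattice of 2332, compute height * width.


Height = length of longest chain minus 1; width = size of largest antichain.
A maximum chain: 1 | 53 | 583 | 1166 | 2332  (height 4).
A maximum antichain: {4, 22, 106, 583}  (width 4).
Product = 4 * 4 = 16


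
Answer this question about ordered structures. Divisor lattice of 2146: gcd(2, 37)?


Meet=gcd.
gcd(2,37)=1


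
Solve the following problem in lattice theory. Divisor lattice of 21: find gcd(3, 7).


In a divisor lattice, meet = gcd (greatest common divisor).
By Euclidean algorithm or factoring: gcd(3,7) = 1


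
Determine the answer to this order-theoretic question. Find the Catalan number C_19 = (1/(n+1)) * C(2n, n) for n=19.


C(n) = C(2n, n) / (n+1).
C(38, 19) = 35345263800
C(19) = 35345263800 / 20 = 1767263190


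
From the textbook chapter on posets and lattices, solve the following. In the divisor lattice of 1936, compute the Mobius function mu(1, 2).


In a divisor lattice, mu(a,b) = mu(b/a) where mu is the classical Mobius function.
b/a = 2/1 = 2
Prime factorization of 2: primes [2]
2 is squarefree with 1 prime factor(s), so mu(2) = (-1)^1 = -1


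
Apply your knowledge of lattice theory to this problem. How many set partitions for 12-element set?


B(n) = number of set partitions of an n-element set.
B(n) satisfies the recurrence: B(n+1) = sum_k C(n,k)*B(k).
B(12) = 4213597


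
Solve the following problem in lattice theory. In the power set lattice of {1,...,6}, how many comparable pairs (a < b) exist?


A comparable pair {a,b} has a < b or b < a in the order.
Count unordered pairs where one element is strictly below the other.
Examples: {{},{1}}, {{},{2}}, {{},{3}}, {{},{4}}, ...
Total comparable pairs: 665


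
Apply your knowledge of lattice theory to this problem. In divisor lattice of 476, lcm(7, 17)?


Join=lcm.
gcd(7,17)=1
lcm=119


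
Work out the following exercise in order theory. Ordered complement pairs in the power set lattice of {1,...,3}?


Complement pair (a,b): a meet b = bottom, a join b = top.
Here: A intersect B = {} and A union B = {1,...,3}.
Pairs found: ({},{1,2,3}), ({1},{2,3}), ({2},{1,3}), ({3},{1,2}), ... (4 more)
Total ordered pairs: 8


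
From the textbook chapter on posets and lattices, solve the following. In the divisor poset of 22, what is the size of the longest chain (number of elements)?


A chain is a totally ordered subset; we count the number of elements in a maximum chain.
Compute, for each element x, the size of the longest chain ending at x:
  1: 1
  2: 2
  11: 2
  22: 3
A maximum chain: 1 < 2 < 22
Number of elements in the longest chain: 3


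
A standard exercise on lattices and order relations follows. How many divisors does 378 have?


Divisors of 378: [1, 2, 3, 6, 7, 9, 14, 18, 21, 27, 42, 54, 63, 126, 189, 378]
Count: 16


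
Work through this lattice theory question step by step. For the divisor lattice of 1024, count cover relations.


A cover relation a -< b holds when a < b with no c strictly between.
Cover relations:
  1 -< 2
  2 -< 4
  4 -< 8
  8 -< 16
  16 -< 32
  32 -< 64
  64 -< 128
  128 -< 256
  ...2 more
Total: 10


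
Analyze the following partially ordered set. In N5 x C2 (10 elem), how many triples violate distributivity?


Distributive law: a ^ (b v c) = (a ^ b) v (a ^ c).
Check all 10^3 = 1000 ordered triples (a,b,c).
  e.g. a=(b,0), b=(a,0), c=(c,0): lhs=(b,0) != rhs=(a,0)
  e.g. a=(b,0), b=(a,0), c=(c,1): lhs=(b,0) != rhs=(a,0)
Total violating triples: 16


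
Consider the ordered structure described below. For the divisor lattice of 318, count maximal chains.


A maximal chain goes from the minimum element to a maximal element via cover relations.
Counting all min-to-max paths in the cover graph.
Total maximal chains: 6


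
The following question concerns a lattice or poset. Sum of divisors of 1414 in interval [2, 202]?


Interval [2,202] in divisors of 1414: [2, 202]
Sum = 204


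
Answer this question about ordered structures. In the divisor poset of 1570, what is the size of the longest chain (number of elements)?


A chain is a totally ordered subset; we count the number of elements in a maximum chain.
Compute, for each element x, the size of the longest chain ending at x:
  1: 1
  2: 2
  5: 2
  157: 2
  10: 3
  314: 3
  ...
A maximum chain: 1 < 2 < 10 < 1570
Number of elements in the longest chain: 4


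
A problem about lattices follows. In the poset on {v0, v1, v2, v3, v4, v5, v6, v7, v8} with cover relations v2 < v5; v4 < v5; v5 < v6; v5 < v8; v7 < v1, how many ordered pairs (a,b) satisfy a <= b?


The order relation is {(a,b) : a <= b}, reflexive so it includes (a,a).
Examples: (v0,v0), (v1,v1), (v2,v2), (v2,v5), (v2,v6), ...
Total ordered pairs: 18


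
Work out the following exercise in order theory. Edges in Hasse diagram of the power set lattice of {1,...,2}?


A cover relation a -< b holds when a < b with no c strictly between.
Cover relations:
  {} -< {1}
  {} -< {2}
  {1} -< {1,2}
  {2} -< {1,2}
Total: 4


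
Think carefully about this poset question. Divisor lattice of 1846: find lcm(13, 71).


In a divisor lattice, join = lcm (least common multiple).
gcd(13,71) = 1
lcm(13,71) = 13*71/gcd = 923/1 = 923


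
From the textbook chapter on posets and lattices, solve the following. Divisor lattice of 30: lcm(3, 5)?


Join=lcm.
gcd(3,5)=1
lcm=15


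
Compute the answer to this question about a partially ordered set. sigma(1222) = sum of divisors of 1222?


sigma(n) = sum of divisors.
Divisors of 1222: [1, 2, 13, 26, 47, 94, 611, 1222]
Sum = 2016


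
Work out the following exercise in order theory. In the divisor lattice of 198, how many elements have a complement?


An element a is complemented if some b has a meet b = bottom, a join b = top.
a is complemented iff gcd(a, n/a)=1, i.e. a is a unitary divisor of 198.
Complemented elements: 1, 2, 9, 11, 18, 22, ... (2 more)
Count: 8


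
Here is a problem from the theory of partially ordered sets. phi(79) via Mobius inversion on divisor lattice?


phi(n) = n * prod_{p|n} (1 - 1/p).
Prime divisors of 79: [79]
phi(79) = 79 * (1 - 1/79)
phi(79) = 78


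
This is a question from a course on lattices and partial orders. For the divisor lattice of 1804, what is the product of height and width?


Height = length of longest chain minus 1; width = size of largest antichain.
A maximum chain: 1 | 41 | 451 | 902 | 1804  (height 4).
A maximum antichain: {4, 22, 82, 451}  (width 4).
Product = 4 * 4 = 16


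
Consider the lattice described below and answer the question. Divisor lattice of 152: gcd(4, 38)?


Meet=gcd.
gcd(4,38)=2
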